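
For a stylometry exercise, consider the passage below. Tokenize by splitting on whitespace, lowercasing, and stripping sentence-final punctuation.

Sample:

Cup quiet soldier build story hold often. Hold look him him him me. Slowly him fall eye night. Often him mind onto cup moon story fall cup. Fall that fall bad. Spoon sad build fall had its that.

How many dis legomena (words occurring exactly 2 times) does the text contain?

5

Frequencies: him:5, fall:5, cup:3, build:2, story:2, hold:2, often:2, that:2, quiet:1, soldier:1, look:1, me:1, slowly:1, eye:1, night:1, mind:1, onto:1, moon:1, bad:1, spoon:1, … (3 more, each freq 1)
Words with frequency 2: build, hold, often, story, that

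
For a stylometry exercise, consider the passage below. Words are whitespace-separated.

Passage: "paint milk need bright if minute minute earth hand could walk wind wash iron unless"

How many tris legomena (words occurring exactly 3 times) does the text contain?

Frequencies: minute:2, paint:1, milk:1, need:1, bright:1, if:1, earth:1, hand:1, could:1, walk:1, wind:1, wash:1, iron:1, unless:1
Words with frequency 3: (none)

0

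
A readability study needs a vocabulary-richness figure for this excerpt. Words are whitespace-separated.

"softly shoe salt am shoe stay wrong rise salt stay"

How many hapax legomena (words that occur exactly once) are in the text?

Frequencies: shoe:2, salt:2, stay:2, softly:1, am:1, wrong:1, rise:1
Hapax (freq=1): am, rise, softly, wrong

4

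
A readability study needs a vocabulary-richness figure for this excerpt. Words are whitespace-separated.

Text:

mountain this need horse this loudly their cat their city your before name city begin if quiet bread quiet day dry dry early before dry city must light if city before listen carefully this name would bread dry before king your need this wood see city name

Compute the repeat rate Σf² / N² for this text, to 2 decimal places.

Frequencies: city:5, this:4, before:4, dry:4, name:3, need:2, their:2, your:2, if:2, quiet:2, bread:2, mountain:1, horse:1, loudly:1, cat:1, begin:1, day:1, early:1, must:1, light:1, … (6 more, each freq 1)
Σf² = 121; N² = 2209
Repeat rate = 121 / 2209 = 0.05

0.05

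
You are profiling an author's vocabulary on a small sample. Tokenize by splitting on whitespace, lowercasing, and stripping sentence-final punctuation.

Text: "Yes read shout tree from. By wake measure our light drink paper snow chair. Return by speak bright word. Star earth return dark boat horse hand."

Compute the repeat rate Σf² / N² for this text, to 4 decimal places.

0.0444

Frequencies: by:2, return:2, yes:1, read:1, shout:1, tree:1, from:1, wake:1, measure:1, our:1, light:1, drink:1, paper:1, snow:1, chair:1, speak:1, bright:1, word:1, star:1, earth:1, … (4 more, each freq 1)
Σf² = 30; N² = 676
Repeat rate = 30 / 676 = 0.0444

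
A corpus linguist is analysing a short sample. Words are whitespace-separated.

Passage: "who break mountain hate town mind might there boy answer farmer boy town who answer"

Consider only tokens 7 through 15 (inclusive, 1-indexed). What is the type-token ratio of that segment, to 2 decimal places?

0.78

Segment tokens 7–15: might, there, boy, answer, farmer, boy, town, who, answer
Segment N = 9, segment V = 7.
TTR = 7 / 9 = 0.78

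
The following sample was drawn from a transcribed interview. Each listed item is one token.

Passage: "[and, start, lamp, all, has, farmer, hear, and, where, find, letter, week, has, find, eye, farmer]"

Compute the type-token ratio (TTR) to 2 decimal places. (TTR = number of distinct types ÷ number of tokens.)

0.75

N = 16 tokens, V = 12 types.
TTR = V / N = 12 / 16 = 0.75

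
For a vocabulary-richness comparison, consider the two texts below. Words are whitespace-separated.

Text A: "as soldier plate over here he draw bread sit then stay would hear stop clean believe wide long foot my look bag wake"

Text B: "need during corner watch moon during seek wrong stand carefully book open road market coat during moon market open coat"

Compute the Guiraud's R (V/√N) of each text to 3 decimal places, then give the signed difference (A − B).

1.666

A: V=23, N=23, R=4.796
B: V=14, N=20, R=3.130
Difference = 4.796 − 3.130 = 1.666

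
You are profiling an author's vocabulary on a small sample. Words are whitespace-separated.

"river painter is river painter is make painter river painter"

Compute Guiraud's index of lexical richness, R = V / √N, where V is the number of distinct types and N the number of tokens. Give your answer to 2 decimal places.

1.26

N = 10, V = 4.
√N = 3.162278
R = 4 / 3.162278 = 1.26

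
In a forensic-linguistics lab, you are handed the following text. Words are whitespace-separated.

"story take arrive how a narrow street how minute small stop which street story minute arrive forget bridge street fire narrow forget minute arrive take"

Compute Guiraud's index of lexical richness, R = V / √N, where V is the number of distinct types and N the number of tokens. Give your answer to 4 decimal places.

N = 25, V = 14.
√N = 5.000000
R = 14 / 5.000000 = 2.8000

2.8000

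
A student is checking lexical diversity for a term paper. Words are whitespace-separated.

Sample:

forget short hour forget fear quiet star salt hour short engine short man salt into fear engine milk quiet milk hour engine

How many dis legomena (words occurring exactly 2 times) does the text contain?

5

Frequencies: short:3, hour:3, engine:3, forget:2, fear:2, quiet:2, salt:2, milk:2, star:1, man:1, into:1
Words with frequency 2: fear, forget, milk, quiet, salt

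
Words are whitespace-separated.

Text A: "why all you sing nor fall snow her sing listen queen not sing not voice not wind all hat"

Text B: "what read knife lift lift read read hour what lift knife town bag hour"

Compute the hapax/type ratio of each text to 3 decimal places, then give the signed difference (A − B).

0.500

A: hapax=11, V=14, ratio=0.786
B: hapax=2, V=7, ratio=0.286
Difference = 0.786 − 0.286 = 0.500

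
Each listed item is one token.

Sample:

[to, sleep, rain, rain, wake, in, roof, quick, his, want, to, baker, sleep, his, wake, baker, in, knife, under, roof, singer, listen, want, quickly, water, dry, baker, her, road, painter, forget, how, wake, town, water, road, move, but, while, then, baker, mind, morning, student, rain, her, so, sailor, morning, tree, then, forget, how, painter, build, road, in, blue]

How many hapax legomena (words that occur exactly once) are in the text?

Frequencies: baker:4, rain:3, wake:3, in:3, road:3, to:2, sleep:2, roof:2, his:2, want:2, water:2, her:2, painter:2, forget:2, how:2, then:2, morning:2, quick:1, knife:1, under:1, … (15 more, each freq 1)
Hapax (freq=1): blue, build, but, dry, knife, listen, mind, move, quick, quickly, sailor, singer, so, student, town, tree, under, while

18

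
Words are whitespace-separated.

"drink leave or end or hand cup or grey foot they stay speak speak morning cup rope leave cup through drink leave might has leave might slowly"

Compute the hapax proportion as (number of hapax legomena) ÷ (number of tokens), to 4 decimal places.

0.4074

Frequencies: leave:4, or:3, cup:3, drink:2, speak:2, might:2, end:1, hand:1, grey:1, foot:1, they:1, stay:1, morning:1, rope:1, through:1, has:1, slowly:1
Hapax count = 11; token count = 27.
Ratio = 11 / 27 = 0.4074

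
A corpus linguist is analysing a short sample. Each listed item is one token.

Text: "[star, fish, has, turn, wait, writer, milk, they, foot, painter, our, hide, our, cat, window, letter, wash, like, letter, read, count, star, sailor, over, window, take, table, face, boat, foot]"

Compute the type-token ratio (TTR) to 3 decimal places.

N = 30 tokens, V = 25 types.
TTR = V / N = 25 / 30 = 0.833

0.833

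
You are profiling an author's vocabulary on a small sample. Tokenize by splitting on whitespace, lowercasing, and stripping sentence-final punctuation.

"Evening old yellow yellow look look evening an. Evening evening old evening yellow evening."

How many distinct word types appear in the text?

Distinct types: {an, evening, look, old, yellow}
V = 5

5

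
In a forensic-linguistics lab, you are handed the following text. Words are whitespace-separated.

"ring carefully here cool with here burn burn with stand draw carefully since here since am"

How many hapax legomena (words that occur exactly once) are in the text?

Frequencies: here:3, carefully:2, with:2, burn:2, since:2, ring:1, cool:1, stand:1, draw:1, am:1
Hapax (freq=1): am, cool, draw, ring, stand

5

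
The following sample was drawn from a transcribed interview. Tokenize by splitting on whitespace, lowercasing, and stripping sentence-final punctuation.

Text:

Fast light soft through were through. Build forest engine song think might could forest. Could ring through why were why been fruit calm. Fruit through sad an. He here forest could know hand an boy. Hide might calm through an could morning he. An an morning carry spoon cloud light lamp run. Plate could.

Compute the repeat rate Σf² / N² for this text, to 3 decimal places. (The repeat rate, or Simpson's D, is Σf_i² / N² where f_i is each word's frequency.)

Frequencies: through:5, could:5, an:5, forest:3, light:2, were:2, might:2, why:2, fruit:2, calm:2, he:2, morning:2, fast:1, soft:1, build:1, engine:1, song:1, think:1, ring:1, been:1, … (12 more, each freq 1)
Σf² = 136; N² = 2916
Repeat rate = 136 / 2916 = 0.047

0.047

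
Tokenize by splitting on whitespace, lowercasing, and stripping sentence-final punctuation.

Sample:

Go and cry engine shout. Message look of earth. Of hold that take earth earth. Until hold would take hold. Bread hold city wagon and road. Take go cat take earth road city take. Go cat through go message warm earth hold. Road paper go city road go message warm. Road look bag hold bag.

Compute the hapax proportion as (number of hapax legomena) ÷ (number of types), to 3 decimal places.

Frequencies: go:6, hold:6, earth:5, take:5, road:5, message:3, city:3, and:2, look:2, of:2, cat:2, warm:2, bag:2, cry:1, engine:1, shout:1, that:1, until:1, would:1, bread:1, … (3 more, each freq 1)
Hapax count = 10; type count = 23.
Ratio = 10 / 23 = 0.435

0.435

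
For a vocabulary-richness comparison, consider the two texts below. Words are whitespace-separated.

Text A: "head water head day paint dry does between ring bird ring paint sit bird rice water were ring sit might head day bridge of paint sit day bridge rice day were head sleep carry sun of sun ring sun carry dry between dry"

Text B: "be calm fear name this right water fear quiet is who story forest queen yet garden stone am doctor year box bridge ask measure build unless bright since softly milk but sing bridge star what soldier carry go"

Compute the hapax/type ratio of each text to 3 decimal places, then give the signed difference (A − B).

A: hapax=3, V=18, ratio=0.167
B: hapax=34, V=36, ratio=0.944
Difference = 0.167 − 0.944 = -0.777

-0.777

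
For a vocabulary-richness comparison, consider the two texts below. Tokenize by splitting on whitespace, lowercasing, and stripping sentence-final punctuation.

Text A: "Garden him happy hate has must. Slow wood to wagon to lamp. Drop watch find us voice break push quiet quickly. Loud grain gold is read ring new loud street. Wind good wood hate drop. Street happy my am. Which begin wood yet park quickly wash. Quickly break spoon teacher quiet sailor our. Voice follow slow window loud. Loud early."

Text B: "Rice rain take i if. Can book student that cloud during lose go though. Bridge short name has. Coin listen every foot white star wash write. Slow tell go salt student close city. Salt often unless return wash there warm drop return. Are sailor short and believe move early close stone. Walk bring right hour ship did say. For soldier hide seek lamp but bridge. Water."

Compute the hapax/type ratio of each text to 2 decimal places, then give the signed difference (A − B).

A: hapax=32, V=44, ratio=0.73
B: hapax=50, V=58, ratio=0.86
Difference = 0.73 − 0.86 = -0.13

-0.13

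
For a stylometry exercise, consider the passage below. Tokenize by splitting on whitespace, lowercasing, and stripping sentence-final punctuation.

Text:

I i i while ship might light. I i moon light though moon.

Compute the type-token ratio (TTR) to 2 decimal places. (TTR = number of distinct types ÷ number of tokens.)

N = 13 tokens, V = 7 types.
TTR = V / N = 7 / 13 = 0.54

0.54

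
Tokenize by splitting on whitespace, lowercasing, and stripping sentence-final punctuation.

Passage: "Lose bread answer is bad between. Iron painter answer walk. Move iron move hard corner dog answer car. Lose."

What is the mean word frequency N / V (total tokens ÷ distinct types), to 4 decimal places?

N = 19 tokens, V = 14 types.
Mean frequency = N / V = 19 / 14 = 1.3571

1.3571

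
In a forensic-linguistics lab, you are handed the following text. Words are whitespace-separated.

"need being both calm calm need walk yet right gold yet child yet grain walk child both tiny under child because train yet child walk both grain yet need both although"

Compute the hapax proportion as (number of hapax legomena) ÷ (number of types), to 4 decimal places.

0.5333

Frequencies: yet:5, both:4, child:4, need:3, walk:3, calm:2, grain:2, being:1, right:1, gold:1, tiny:1, under:1, because:1, train:1, although:1
Hapax count = 8; type count = 15.
Ratio = 8 / 15 = 0.5333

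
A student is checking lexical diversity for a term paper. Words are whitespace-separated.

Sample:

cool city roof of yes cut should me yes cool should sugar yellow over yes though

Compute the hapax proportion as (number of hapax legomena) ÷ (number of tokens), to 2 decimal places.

0.56

Frequencies: yes:3, cool:2, should:2, city:1, roof:1, of:1, cut:1, me:1, sugar:1, yellow:1, over:1, though:1
Hapax count = 9; token count = 16.
Ratio = 9 / 16 = 0.56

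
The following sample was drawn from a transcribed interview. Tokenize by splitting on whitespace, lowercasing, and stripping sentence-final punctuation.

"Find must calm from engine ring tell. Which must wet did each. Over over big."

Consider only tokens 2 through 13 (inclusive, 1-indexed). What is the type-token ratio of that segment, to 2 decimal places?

Segment tokens 2–13: must, calm, from, engine, ring, tell, which, must, wet, did, each, over
Segment N = 12, segment V = 11.
TTR = 11 / 12 = 0.92

0.92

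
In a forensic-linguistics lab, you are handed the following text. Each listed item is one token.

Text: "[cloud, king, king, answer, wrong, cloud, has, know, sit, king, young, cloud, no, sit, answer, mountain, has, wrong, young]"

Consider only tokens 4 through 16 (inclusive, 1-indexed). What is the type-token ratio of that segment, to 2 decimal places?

Segment tokens 4–16: answer, wrong, cloud, has, know, sit, king, young, cloud, no, sit, answer, mountain
Segment N = 13, segment V = 10.
TTR = 10 / 13 = 0.77

0.77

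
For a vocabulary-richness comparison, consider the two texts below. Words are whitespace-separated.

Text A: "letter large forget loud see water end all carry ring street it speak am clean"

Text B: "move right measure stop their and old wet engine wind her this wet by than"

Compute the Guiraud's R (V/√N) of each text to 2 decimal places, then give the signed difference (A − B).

0.26

A: V=15, N=15, R=3.87
B: V=14, N=15, R=3.61
Difference = 3.87 − 3.61 = 0.26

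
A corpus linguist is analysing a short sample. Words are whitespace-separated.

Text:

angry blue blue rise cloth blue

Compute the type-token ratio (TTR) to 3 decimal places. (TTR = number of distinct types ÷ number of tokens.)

N = 6 tokens, V = 4 types.
TTR = V / N = 4 / 6 = 0.667

0.667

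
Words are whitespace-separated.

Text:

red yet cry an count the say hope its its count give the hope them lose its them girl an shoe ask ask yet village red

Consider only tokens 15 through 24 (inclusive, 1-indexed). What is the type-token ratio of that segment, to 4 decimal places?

0.8000

Segment tokens 15–24: them, lose, its, them, girl, an, shoe, ask, ask, yet
Segment N = 10, segment V = 8.
TTR = 8 / 10 = 0.8000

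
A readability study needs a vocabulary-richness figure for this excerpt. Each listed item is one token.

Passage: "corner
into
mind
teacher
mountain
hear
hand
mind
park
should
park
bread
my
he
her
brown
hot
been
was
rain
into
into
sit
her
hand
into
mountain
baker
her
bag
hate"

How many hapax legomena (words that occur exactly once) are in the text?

Frequencies: into:4, her:3, mind:2, mountain:2, hand:2, park:2, corner:1, teacher:1, hear:1, should:1, bread:1, my:1, he:1, brown:1, hot:1, been:1, was:1, rain:1, sit:1, baker:1, … (2 more, each freq 1)
Hapax (freq=1): bag, baker, been, bread, brown, corner, hate, he, hear, hot, my, rain, should, sit, teacher, was

16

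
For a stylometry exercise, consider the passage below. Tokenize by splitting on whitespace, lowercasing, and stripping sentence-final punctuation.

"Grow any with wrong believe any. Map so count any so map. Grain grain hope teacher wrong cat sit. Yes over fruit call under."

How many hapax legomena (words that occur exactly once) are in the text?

Frequencies: any:3, wrong:2, map:2, so:2, grain:2, grow:1, with:1, believe:1, count:1, hope:1, teacher:1, cat:1, sit:1, yes:1, over:1, fruit:1, call:1, under:1
Hapax (freq=1): believe, call, cat, count, fruit, grow, hope, over, sit, teacher, under, with, yes

13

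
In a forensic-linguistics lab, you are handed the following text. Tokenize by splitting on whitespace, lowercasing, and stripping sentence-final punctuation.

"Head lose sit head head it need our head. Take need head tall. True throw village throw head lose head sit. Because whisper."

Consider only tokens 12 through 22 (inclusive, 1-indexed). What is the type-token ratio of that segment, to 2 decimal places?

0.73

Segment tokens 12–22: head, tall, true, throw, village, throw, head, lose, head, sit, because
Segment N = 11, segment V = 8.
TTR = 8 / 11 = 0.73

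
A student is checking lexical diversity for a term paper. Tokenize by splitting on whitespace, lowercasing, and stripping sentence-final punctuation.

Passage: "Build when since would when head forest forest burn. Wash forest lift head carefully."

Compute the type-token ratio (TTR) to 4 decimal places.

N = 14 tokens, V = 10 types.
TTR = V / N = 10 / 14 = 0.7143

0.7143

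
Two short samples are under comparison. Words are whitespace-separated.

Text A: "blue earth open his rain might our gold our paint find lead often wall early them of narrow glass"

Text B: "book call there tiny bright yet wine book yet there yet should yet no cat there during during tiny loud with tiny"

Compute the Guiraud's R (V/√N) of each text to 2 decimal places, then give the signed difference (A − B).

A: V=18, N=19, R=4.13
B: V=13, N=22, R=2.77
Difference = 4.13 − 2.77 = 1.36

1.36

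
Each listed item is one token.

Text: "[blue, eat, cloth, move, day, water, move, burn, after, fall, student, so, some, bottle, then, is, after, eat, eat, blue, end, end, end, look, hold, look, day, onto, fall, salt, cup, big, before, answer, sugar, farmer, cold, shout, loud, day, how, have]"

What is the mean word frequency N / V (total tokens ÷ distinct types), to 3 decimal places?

1.355

N = 42 tokens, V = 31 types.
Mean frequency = N / V = 42 / 31 = 1.355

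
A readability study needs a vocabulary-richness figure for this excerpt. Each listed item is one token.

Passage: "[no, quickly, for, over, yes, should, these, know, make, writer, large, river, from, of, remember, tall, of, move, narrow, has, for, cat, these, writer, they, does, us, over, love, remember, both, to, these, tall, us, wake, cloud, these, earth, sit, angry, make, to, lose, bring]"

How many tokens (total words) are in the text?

45

Tokens: no, quickly, for, over, yes, should, these, know, make, writer, large, river, from, of, remember, tall, of, move, narrow, has, for, cat, these, writer, they, does, us, over, love, remember, both, to, these, tall, us, wake, cloud, these, earth, sit, angry, make, to, lose, bring
N = 45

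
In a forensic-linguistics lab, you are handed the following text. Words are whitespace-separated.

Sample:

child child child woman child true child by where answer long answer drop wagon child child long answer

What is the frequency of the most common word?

Frequencies: child:7, answer:3, long:2, woman:1, true:1, by:1, where:1, drop:1, wagon:1
Most common: 'child' with frequency 7.

7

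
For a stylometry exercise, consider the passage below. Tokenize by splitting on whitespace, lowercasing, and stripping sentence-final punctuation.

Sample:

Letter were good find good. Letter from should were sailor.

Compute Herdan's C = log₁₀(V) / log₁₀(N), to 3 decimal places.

0.845

N = 10, V = 7.
log₁₀(V) = 0.845098, log₁₀(N) = 1.000000
C = 0.845098 / 1.000000 = 0.845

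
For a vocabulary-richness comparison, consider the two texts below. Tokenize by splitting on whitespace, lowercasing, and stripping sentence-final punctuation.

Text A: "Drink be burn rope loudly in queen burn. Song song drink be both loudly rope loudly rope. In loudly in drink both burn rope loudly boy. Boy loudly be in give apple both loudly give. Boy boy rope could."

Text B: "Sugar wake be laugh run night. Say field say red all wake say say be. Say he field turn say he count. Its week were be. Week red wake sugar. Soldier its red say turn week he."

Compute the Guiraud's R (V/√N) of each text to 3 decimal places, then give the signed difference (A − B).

-0.713

A: V=13, N=39, R=2.082
B: V=17, N=37, R=2.795
Difference = 2.082 − 2.795 = -0.713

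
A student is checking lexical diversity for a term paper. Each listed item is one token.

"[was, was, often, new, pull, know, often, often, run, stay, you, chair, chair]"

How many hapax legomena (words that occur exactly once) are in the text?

6

Frequencies: often:3, was:2, chair:2, new:1, pull:1, know:1, run:1, stay:1, you:1
Hapax (freq=1): know, new, pull, run, stay, you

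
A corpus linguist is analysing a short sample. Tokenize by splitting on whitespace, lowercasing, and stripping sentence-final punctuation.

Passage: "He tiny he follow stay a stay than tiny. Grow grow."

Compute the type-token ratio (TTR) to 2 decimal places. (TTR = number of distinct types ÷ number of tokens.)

N = 11 tokens, V = 7 types.
TTR = V / N = 7 / 11 = 0.64

0.64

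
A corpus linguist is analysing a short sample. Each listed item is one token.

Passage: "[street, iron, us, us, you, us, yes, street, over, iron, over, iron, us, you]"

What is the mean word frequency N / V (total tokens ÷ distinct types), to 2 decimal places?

2.33

N = 14 tokens, V = 6 types.
Mean frequency = N / V = 14 / 6 = 2.33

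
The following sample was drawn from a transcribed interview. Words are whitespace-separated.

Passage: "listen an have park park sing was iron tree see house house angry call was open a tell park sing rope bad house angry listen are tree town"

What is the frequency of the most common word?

Frequencies: park:3, house:3, listen:2, sing:2, was:2, tree:2, angry:2, an:1, have:1, iron:1, see:1, call:1, open:1, a:1, tell:1, rope:1, bad:1, are:1, town:1
Most common: 'park' with frequency 3.

3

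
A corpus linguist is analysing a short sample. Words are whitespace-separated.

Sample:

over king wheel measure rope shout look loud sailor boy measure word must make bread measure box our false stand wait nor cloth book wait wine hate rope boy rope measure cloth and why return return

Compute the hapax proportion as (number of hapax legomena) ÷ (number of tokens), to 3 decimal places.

0.583

Frequencies: measure:4, rope:3, boy:2, wait:2, cloth:2, return:2, over:1, king:1, wheel:1, shout:1, look:1, loud:1, sailor:1, word:1, must:1, make:1, bread:1, box:1, our:1, false:1, … (7 more, each freq 1)
Hapax count = 21; token count = 36.
Ratio = 21 / 36 = 0.583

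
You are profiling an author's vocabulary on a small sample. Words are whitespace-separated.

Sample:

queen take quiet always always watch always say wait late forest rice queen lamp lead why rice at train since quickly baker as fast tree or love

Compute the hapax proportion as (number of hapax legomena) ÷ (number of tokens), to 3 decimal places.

0.741

Frequencies: always:3, queen:2, rice:2, take:1, quiet:1, watch:1, say:1, wait:1, late:1, forest:1, lamp:1, lead:1, why:1, at:1, train:1, since:1, quickly:1, baker:1, as:1, fast:1, … (3 more, each freq 1)
Hapax count = 20; token count = 27.
Ratio = 20 / 27 = 0.741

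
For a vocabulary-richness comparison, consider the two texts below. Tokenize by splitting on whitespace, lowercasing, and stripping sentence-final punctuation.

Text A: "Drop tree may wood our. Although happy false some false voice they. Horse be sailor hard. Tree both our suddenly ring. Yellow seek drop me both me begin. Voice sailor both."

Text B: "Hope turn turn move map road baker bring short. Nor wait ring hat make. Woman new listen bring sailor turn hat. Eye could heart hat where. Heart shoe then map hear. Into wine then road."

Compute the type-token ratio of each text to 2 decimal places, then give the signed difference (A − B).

-0.03

TTR(A) = 22/31 = 0.71
TTR(B) = 26/35 = 0.74
Difference = 0.71 − 0.74 = -0.03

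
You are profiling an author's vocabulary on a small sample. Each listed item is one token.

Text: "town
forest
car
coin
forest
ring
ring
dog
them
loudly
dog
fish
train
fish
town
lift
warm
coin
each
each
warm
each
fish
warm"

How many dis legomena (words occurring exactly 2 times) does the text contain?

5

Frequencies: fish:3, warm:3, each:3, town:2, forest:2, coin:2, ring:2, dog:2, car:1, them:1, loudly:1, train:1, lift:1
Words with frequency 2: coin, dog, forest, ring, town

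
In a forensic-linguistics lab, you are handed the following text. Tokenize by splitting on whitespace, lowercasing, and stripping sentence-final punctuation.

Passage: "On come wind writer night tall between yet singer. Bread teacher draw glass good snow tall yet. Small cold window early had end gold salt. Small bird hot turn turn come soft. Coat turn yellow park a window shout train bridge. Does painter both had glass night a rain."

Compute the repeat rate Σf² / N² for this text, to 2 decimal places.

0.03

Frequencies: turn:3, come:2, night:2, tall:2, yet:2, glass:2, small:2, window:2, had:2, a:2, on:1, wind:1, writer:1, between:1, singer:1, bread:1, teacher:1, draw:1, good:1, snow:1, … (18 more, each freq 1)
Σf² = 73; N² = 2401
Repeat rate = 73 / 2401 = 0.03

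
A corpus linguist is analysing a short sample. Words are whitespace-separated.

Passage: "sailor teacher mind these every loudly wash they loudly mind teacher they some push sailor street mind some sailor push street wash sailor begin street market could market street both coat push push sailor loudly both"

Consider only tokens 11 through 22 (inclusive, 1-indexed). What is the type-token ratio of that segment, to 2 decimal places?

Segment tokens 11–22: teacher, they, some, push, sailor, street, mind, some, sailor, push, street, wash
Segment N = 12, segment V = 8.
TTR = 8 / 12 = 0.67

0.67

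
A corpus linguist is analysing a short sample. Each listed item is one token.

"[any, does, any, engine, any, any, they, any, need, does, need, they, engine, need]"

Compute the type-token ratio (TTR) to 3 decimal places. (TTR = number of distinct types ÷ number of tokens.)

0.357

N = 14 tokens, V = 5 types.
TTR = V / N = 5 / 14 = 0.357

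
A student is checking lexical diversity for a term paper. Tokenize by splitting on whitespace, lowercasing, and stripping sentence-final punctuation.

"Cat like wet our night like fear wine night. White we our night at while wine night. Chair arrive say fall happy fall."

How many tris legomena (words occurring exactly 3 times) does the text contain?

Frequencies: night:4, like:2, our:2, wine:2, fall:2, cat:1, wet:1, fear:1, white:1, we:1, at:1, while:1, chair:1, arrive:1, say:1, happy:1
Words with frequency 3: (none)

0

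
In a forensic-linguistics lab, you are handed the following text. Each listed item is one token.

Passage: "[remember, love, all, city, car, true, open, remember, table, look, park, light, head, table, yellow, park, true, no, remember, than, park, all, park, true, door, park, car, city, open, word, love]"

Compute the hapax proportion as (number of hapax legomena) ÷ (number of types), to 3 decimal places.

0.471

Frequencies: park:5, remember:3, true:3, love:2, all:2, city:2, car:2, open:2, table:2, look:1, light:1, head:1, yellow:1, no:1, than:1, door:1, word:1
Hapax count = 8; type count = 17.
Ratio = 8 / 17 = 0.471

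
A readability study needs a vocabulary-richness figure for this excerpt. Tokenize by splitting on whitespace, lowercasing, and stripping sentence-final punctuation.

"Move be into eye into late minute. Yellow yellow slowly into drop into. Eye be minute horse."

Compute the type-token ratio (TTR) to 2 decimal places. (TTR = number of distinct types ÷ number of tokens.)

N = 17 tokens, V = 10 types.
TTR = V / N = 10 / 17 = 0.59

0.59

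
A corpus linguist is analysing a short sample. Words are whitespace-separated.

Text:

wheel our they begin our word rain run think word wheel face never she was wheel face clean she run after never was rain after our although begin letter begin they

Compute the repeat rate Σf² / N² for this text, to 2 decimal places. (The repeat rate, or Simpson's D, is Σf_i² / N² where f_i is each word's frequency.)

0.07

Frequencies: wheel:3, our:3, begin:3, they:2, word:2, rain:2, run:2, face:2, never:2, she:2, was:2, after:2, think:1, clean:1, although:1, letter:1
Σf² = 67; N² = 961
Repeat rate = 67 / 961 = 0.07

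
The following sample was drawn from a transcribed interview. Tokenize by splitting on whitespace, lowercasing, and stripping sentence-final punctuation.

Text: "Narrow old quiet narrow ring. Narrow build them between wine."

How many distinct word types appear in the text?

Distinct types: {between, build, narrow, old, quiet, ring, them, wine}
V = 8

8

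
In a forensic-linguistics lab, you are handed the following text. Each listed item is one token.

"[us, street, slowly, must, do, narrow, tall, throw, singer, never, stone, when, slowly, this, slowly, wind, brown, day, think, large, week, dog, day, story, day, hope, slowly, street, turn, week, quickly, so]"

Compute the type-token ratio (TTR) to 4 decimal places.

0.7813

N = 32 tokens, V = 25 types.
TTR = V / N = 25 / 32 = 0.7813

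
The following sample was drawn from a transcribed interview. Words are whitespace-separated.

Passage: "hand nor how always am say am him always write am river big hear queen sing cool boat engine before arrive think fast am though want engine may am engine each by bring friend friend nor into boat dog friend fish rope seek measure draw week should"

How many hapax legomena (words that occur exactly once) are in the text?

Frequencies: am:5, engine:3, friend:3, nor:2, always:2, boat:2, hand:1, how:1, say:1, him:1, write:1, river:1, big:1, hear:1, queen:1, sing:1, cool:1, before:1, arrive:1, think:1, … (16 more, each freq 1)
Hapax (freq=1): arrive, before, big, bring, by, cool, dog, draw, each, fast, fish, hand, hear, him, how, into, may, measure, queen, river, rope, say, seek, should, sing, think, though, want, week, write

30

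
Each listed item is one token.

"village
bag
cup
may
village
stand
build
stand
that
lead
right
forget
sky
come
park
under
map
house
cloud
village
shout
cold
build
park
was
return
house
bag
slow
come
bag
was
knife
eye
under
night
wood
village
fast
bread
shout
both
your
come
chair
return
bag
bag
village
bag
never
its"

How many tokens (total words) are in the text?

Tokens: village, bag, cup, may, village, stand, build, stand, that, lead, right, forget, sky, come, park, under, map, house, cloud, village, shout, cold, build, park, was, return, house, bag, slow, come, bag, was, knife, eye, under, night, wood, village, fast, bread, shout, both, your, come, chair, return, bag, bag, village, bag, never, its
N = 52

52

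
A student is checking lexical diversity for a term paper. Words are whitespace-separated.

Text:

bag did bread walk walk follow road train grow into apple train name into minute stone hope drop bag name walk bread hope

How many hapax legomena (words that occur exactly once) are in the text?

8

Frequencies: walk:3, bag:2, bread:2, train:2, into:2, name:2, hope:2, did:1, follow:1, road:1, grow:1, apple:1, minute:1, stone:1, drop:1
Hapax (freq=1): apple, did, drop, follow, grow, minute, road, stone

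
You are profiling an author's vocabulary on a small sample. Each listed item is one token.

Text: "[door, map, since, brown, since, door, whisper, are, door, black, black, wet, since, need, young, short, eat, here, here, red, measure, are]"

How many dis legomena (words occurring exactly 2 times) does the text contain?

Frequencies: door:3, since:3, are:2, black:2, here:2, map:1, brown:1, whisper:1, wet:1, need:1, young:1, short:1, eat:1, red:1, measure:1
Words with frequency 2: are, black, here

3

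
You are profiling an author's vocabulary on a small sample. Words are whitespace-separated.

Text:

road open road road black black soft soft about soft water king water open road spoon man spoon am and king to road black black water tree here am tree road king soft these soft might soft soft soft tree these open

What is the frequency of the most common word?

Frequencies: soft:8, road:6, black:4, open:3, water:3, king:3, tree:3, spoon:2, am:2, these:2, about:1, man:1, and:1, to:1, here:1, might:1
Most common: 'soft' with frequency 8.

8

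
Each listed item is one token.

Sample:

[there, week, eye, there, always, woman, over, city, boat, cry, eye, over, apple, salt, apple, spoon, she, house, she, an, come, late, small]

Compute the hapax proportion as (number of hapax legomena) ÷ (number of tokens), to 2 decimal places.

0.57

Frequencies: there:2, eye:2, over:2, apple:2, she:2, week:1, always:1, woman:1, city:1, boat:1, cry:1, salt:1, spoon:1, house:1, an:1, come:1, late:1, small:1
Hapax count = 13; token count = 23.
Ratio = 13 / 23 = 0.57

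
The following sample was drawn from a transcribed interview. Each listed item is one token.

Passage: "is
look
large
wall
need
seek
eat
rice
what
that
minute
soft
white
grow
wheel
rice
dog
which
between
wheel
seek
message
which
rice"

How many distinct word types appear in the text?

Distinct types: {between, dog, eat, grow, is, large, look, message, minute, need, rice, seek, soft, that, wall, what, wheel, which, white}
V = 19

19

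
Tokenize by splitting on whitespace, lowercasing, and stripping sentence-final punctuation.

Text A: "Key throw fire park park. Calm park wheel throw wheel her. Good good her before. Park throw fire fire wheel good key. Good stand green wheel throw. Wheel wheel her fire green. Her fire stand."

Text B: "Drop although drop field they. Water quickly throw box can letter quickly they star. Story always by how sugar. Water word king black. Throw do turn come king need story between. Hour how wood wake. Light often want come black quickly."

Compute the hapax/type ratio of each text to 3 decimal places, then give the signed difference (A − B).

A: hapax=2, V=11, ratio=0.182
B: hapax=20, V=30, ratio=0.667
Difference = 0.182 − 0.667 = -0.485

-0.485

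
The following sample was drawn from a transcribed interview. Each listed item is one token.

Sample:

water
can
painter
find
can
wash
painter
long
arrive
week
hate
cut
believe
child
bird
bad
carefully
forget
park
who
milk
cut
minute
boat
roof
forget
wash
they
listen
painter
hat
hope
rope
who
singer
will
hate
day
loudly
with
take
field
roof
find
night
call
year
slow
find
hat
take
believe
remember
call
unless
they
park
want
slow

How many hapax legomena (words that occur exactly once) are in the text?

25

Frequencies: painter:3, find:3, can:2, wash:2, hate:2, cut:2, believe:2, forget:2, park:2, who:2, roof:2, they:2, hat:2, take:2, call:2, slow:2, water:1, long:1, arrive:1, week:1, … (21 more, each freq 1)
Hapax (freq=1): arrive, bad, bird, boat, carefully, child, day, field, hope, listen, long, loudly, milk, minute, night, remember, rope, singer, unless, want, water, week, will, with, year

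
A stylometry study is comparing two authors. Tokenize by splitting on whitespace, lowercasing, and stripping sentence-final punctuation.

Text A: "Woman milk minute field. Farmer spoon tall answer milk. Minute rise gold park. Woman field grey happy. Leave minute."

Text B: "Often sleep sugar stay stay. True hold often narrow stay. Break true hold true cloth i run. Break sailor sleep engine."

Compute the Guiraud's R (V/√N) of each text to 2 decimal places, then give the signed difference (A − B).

0.37

A: V=14, N=19, R=3.21
B: V=13, N=21, R=2.84
Difference = 3.21 − 2.84 = 0.37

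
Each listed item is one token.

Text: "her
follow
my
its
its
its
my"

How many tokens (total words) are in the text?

7

Tokens: her, follow, my, its, its, its, my
N = 7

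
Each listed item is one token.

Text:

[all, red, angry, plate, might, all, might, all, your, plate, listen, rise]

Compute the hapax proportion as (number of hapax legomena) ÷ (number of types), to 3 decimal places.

0.625

Frequencies: all:3, plate:2, might:2, red:1, angry:1, your:1, listen:1, rise:1
Hapax count = 5; type count = 8.
Ratio = 5 / 8 = 0.625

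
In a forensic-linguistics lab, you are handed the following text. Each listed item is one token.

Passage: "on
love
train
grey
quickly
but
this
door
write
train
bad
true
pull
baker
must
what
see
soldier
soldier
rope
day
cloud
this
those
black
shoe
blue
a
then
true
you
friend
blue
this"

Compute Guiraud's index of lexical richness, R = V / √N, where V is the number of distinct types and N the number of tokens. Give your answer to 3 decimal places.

4.802

N = 34, V = 28.
√N = 5.830952
R = 28 / 5.830952 = 4.802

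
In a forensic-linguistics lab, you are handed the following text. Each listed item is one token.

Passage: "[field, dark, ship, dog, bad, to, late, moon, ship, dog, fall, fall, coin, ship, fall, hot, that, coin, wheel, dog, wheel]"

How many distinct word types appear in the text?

13

Distinct types: {bad, coin, dark, dog, fall, field, hot, late, moon, ship, that, to, wheel}
V = 13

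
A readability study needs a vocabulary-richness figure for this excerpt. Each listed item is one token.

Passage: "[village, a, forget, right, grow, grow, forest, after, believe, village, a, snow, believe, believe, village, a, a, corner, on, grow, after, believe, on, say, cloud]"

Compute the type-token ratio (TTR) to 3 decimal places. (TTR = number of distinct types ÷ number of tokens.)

N = 25 tokens, V = 13 types.
TTR = V / N = 13 / 25 = 0.520

0.520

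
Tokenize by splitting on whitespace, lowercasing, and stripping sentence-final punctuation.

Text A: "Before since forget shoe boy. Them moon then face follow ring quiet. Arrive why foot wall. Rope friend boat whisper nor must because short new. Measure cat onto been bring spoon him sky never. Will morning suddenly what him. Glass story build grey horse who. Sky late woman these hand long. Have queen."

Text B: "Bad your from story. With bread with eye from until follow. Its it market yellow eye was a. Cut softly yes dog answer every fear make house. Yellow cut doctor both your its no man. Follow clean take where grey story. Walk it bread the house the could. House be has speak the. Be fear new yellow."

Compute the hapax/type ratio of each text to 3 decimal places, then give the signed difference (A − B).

A: hapax=49, V=51, ratio=0.961
B: hapax=24, V=39, ratio=0.615
Difference = 0.961 − 0.615 = 0.346

0.346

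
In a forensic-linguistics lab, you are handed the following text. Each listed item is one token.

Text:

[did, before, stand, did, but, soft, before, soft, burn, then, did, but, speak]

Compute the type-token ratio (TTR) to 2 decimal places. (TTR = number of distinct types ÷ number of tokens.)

N = 13 tokens, V = 8 types.
TTR = V / N = 8 / 13 = 0.62

0.62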